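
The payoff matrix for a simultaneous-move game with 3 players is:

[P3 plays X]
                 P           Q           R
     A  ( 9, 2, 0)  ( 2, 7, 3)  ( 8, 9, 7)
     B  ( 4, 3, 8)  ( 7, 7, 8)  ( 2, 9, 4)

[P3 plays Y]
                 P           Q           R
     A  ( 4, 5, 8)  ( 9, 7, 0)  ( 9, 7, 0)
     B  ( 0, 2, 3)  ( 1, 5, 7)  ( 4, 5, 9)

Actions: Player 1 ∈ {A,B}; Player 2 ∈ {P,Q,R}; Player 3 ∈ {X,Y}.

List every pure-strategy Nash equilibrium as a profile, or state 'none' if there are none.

(A,P,X): not NE [P2→R gives 9>2; P3→Y gives 8>0]
(A,P,Y): not NE [P2→R gives 7>5]
(A,Q,X): not NE [P1→B gives 7>2; P2→R gives 9>7]
(A,Q,Y): not NE [P3→X gives 3>0]
(A,R,X): NE
(A,R,Y): not NE [P3→X gives 7>0]
(B,P,X): not NE [P1→A gives 9>4; P2→R gives 9>3]
(B,P,Y): not NE [P1→A gives 4>0; P2→R gives 5>2; P3→X gives 8>3]
(B,Q,X): not NE [P2→R gives 9>7]
(B,Q,Y): not NE [P1→A gives 9>1; P3→X gives 8>7]
(B,R,X): not NE [P1→A gives 8>2; P3→Y gives 9>4]
(B,R,Y): not NE [P1→A gives 9>4]

NE set: (A,R,X)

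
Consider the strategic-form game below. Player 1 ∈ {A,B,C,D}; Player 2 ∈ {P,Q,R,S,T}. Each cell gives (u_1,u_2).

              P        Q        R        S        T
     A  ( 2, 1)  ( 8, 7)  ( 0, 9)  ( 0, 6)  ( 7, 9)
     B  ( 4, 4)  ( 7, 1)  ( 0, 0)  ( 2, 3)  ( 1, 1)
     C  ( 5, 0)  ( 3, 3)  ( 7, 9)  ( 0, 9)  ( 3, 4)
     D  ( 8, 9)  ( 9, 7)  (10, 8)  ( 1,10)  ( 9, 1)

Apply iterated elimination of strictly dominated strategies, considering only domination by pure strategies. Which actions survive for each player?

Remaining: P1:{B,D} P2:{P,S}

P1 drop A (D beats it: P:8>2 Q:9>8 R:10>0 S:1>0 T:9>7)
P1 drop C (D beats it: P:8>5 Q:9>3 R:10>7 S:1>0 T:9>3)
P2 drop Q (P beats it: B:4>1 D:9>7)
P2 drop R (P beats it: B:4>0 D:9>8)
P2 drop T (P beats it: B:4>1 D:9>1)
P1→{B,D} P2→{P,S}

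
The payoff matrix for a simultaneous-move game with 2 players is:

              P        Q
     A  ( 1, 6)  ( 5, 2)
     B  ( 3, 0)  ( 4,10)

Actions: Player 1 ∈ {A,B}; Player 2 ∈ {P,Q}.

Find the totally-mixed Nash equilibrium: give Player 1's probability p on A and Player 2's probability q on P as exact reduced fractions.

P1 indiff ⇒ q·1+(1-q)·5 = q·3+(1-q)·4 ⇒ q(-2) = (1-q)(-1) ⇒ q = 1/3
P2 indiff ⇒ p·6+(1-p)·0 = p·2+(1-p)·10 ⇒ p(4) = (1-p)(10) ⇒ p = 5/7

P1 mixes 5/7 on A; P2 mixes 1/3 on P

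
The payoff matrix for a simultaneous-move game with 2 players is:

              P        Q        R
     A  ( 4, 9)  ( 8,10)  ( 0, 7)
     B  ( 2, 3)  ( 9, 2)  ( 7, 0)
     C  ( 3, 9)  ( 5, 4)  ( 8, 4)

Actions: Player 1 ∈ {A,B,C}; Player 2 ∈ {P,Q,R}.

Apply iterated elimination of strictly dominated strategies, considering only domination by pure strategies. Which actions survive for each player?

P2 drop R (P beats it: A:9>7 B:3>0 C:9>4)
P1 drop C (A beats it: P:4>3 Q:8>5)
P1→{A,B} P2→{P,Q}

Survivors P1:{A,B} P2:{P,Q}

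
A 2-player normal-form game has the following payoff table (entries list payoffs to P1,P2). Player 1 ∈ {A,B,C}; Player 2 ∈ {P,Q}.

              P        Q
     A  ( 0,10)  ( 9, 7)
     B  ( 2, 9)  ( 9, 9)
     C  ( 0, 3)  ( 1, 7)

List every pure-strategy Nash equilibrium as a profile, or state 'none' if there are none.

Nash profiles: (B,P), (B,Q)

(A,P): not NE [P1→B gives 2>0]
(A,Q): not NE [P2→P gives 10>7]
(B,P): NE
(B,Q): NE
(C,P): not NE [P1→B gives 2>0; P2→Q gives 7>3]
(C,Q): not NE [P1→B gives 9>1]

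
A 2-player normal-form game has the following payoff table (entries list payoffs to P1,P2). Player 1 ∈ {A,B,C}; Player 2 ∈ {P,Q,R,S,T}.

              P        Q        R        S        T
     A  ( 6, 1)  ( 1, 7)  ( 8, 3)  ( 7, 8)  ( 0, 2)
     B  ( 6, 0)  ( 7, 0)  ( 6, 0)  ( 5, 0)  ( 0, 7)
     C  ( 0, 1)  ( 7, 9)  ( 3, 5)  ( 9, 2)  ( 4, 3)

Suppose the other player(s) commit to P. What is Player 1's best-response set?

argmax u_1 = {A,B}

u_1(A vs P) = 6
u_1(B vs P) = 6
u_1(C vs P) = 0
max payoff 6 at {A,B}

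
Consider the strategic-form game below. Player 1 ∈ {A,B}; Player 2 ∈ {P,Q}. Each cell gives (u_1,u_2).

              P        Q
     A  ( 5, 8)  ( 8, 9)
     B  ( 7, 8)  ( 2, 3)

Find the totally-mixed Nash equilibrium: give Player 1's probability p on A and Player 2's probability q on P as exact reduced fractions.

P1 indiff ⇒ q·5+(1-q)·8 = q·7+(1-q)·2 ⇒ q(-2) = (1-q)(-6) ⇒ q = 3/4
P2 indiff ⇒ p·8+(1-p)·8 = p·9+(1-p)·3 ⇒ p(-1) = (1-p)(-5) ⇒ p = 5/6

P1 mixes 5/6 on A; P2 mixes 3/4 on P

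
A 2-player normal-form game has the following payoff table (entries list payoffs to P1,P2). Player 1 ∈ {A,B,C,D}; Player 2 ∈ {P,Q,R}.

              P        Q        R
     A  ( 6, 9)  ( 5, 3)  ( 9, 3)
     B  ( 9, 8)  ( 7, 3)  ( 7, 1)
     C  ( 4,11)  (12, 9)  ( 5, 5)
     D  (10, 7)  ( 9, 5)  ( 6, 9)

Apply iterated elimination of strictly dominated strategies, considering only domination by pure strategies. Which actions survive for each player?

IESDS → P1:{A,B,D} P2:{P,R}

P2 drop Q (P beats it: A:9>3 B:8>3 C:11>9 D:7>5)
P1 drop C (A beats it: P:6>4 R:9>5)
P1→{A,B,D} P2→{P,R}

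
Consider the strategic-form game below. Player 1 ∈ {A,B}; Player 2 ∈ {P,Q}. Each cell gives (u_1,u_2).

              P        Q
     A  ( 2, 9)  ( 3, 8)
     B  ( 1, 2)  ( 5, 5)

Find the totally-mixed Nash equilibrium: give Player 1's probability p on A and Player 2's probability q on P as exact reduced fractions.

p=3/4, q=2/3

P1 indiff ⇒ q·2+(1-q)·3 = q·1+(1-q)·5 ⇒ q(1) = (1-q)(2) ⇒ q = 2/3
P2 indiff ⇒ p·9+(1-p)·2 = p·8+(1-p)·5 ⇒ p(1) = (1-p)(3) ⇒ p = 3/4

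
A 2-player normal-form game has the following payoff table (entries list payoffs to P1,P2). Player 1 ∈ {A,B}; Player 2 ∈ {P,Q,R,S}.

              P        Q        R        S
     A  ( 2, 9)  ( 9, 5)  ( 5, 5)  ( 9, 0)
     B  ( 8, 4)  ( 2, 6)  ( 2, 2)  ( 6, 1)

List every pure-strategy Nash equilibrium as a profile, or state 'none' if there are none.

Equilibria: none

(A,P): not NE [P1→B gives 8>2]
(A,Q): not NE [P2→P gives 9>5]
(A,R): not NE [P2→P gives 9>5]
(A,S): not NE [P2→P gives 9>0]
(B,P): not NE [P2→Q gives 6>4]
(B,Q): not NE [P1→A gives 9>2]
(B,R): not NE [P1→A gives 5>2; P2→Q gives 6>2]
(B,S): not NE [P1→A gives 9>6; P2→Q gives 6>1]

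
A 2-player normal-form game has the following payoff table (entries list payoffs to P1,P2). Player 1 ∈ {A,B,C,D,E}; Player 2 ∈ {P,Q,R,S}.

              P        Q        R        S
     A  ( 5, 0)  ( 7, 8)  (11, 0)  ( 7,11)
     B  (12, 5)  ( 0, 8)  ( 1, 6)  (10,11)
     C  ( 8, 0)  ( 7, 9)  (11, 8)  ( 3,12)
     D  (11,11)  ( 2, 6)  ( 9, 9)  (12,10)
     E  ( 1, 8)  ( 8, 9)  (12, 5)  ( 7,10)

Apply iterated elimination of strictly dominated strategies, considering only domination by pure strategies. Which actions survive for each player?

Survivors P1:{B,D} P2:{P,S}

P2 drop Q (S beats it: A:11>8 B:11>8 C:12>9 D:10>6 E:10>9)
P2 drop R (S beats it: A:11>0 B:11>6 C:12>8 D:10>9 E:10>5)
P1 drop A (B beats it: P:12>5 S:10>7)
P1 drop C (B beats it: P:12>8 S:10>3)
P1 drop E (B beats it: P:12>1 S:10>7)
P1→{B,D} P2→{P,S}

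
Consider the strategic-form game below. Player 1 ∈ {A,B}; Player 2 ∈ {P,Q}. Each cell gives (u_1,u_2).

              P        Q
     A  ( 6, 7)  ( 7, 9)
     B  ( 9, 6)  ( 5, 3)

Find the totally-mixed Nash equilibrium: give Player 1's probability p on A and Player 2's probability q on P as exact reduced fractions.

p=3/5, q=2/5

P1 indiff ⇒ q·6+(1-q)·7 = q·9+(1-q)·5 ⇒ q(-3) = (1-q)(-2) ⇒ q = 2/5
P2 indiff ⇒ p·7+(1-p)·6 = p·9+(1-p)·3 ⇒ p(-2) = (1-p)(-3) ⇒ p = 3/5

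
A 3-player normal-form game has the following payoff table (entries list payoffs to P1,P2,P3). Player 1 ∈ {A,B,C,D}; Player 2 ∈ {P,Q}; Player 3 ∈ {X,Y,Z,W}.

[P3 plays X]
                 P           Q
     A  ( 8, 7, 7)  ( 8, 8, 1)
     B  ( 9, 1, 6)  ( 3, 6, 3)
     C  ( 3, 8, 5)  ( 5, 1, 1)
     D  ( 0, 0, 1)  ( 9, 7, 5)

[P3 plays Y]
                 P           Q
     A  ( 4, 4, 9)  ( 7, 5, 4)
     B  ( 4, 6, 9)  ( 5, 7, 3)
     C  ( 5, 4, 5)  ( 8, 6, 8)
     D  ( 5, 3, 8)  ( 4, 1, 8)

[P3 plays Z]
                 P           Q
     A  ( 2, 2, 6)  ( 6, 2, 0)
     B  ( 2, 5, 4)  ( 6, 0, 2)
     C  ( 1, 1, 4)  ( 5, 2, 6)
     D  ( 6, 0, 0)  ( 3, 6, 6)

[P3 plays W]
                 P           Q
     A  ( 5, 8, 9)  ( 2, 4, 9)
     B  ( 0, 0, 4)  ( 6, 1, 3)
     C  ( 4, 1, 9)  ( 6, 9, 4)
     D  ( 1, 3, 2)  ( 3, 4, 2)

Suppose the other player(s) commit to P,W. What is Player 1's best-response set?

BR_1 = {A}

u_1(A vs P,W) = 5
u_1(B vs P,W) = 0
u_1(C vs P,W) = 4
u_1(D vs P,W) = 1
max payoff 5 at {A}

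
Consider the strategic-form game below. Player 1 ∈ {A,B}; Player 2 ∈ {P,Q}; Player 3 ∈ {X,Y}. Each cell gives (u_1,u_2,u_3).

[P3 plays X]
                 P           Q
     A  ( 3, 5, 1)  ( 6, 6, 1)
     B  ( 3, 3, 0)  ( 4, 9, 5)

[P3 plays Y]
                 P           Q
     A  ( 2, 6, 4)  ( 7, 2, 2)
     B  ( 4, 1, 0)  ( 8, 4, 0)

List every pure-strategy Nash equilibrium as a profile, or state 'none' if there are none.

Equilibria: none

(A,P,X): not NE [P2→Q gives 6>5; P3→Y gives 4>1]
(A,P,Y): not NE [P1→B gives 4>2]
(A,Q,X): not NE [P3→Y gives 2>1]
(A,Q,Y): not NE [P1→B gives 8>7; P2→P gives 6>2]
(B,P,X): not NE [P2→Q gives 9>3]
(B,P,Y): not NE [P2→Q gives 4>1]
(B,Q,X): not NE [P1→A gives 6>4]
(B,Q,Y): not NE [P3→X gives 5>0]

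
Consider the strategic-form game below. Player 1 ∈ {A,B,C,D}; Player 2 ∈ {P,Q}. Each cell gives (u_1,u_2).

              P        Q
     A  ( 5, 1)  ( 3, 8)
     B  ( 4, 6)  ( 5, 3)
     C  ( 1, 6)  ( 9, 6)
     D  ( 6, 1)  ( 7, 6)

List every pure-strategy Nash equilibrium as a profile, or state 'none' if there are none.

(A,P): not NE [P1→D gives 6>5; P2→Q gives 8>1]
(A,Q): not NE [P1→C gives 9>3]
(B,P): not NE [P1→D gives 6>4]
(B,Q): not NE [P1→C gives 9>5; P2→P gives 6>3]
(C,P): not NE [P1→D gives 6>1]
(C,Q): NE
(D,P): not NE [P2→Q gives 6>1]
(D,Q): not NE [P1→C gives 9>7]

NE set: (C,Q)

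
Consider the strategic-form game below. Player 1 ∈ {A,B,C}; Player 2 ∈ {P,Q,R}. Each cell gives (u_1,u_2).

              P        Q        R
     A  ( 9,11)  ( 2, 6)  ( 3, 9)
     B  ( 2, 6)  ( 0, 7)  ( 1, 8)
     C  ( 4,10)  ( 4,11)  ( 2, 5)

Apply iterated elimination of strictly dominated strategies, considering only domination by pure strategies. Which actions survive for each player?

Survivors P1:{A,C} P2:{P,Q}

P1 drop B (A beats it: P:9>2 Q:2>0 R:3>1)
P2 drop R (P beats it: A:11>9 C:10>5)
P1→{A,C} P2→{P,Q}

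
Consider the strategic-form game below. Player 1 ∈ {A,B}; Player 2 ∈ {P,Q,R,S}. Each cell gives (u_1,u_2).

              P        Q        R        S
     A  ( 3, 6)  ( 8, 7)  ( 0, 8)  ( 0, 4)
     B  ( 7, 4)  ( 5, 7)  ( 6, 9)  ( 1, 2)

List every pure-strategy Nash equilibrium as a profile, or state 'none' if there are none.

Nash profiles: (B,R)

(A,P): not NE [P1→B gives 7>3; P2→R gives 8>6]
(A,Q): not NE [P2→R gives 8>7]
(A,R): not NE [P1→B gives 6>0]
(A,S): not NE [P1→B gives 1>0; P2→R gives 8>4]
(B,P): not NE [P2→R gives 9>4]
(B,Q): not NE [P1→A gives 8>5; P2→R gives 9>7]
(B,R): NE
(B,S): not NE [P2→R gives 9>2]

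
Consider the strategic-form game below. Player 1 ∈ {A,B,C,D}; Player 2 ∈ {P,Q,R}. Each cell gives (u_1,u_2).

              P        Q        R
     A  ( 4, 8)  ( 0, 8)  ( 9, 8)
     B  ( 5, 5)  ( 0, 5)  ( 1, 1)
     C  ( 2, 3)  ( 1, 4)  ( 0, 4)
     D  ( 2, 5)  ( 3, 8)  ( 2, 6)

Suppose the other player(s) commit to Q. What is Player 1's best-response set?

u_1(A vs Q) = 0
u_1(B vs Q) = 0
u_1(C vs Q) = 1
u_1(D vs Q) = 3
max payoff 3 at {D}

P1 best: {D}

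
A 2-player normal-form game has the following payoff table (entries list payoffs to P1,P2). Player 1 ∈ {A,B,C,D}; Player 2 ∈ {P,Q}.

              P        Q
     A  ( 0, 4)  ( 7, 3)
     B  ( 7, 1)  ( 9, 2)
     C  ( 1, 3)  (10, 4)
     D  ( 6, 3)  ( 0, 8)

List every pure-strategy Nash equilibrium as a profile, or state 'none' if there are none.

(A,P): not NE [P1→B gives 7>0]
(A,Q): not NE [P1→C gives 10>7; P2→P gives 4>3]
(B,P): not NE [P2→Q gives 2>1]
(B,Q): not NE [P1→C gives 10>9]
(C,P): not NE [P1→B gives 7>1; P2→Q gives 4>3]
(C,Q): NE
(D,P): not NE [P1→B gives 7>6; P2→Q gives 8>3]
(D,Q): not NE [P1→C gives 10>0]

PSNE = {(C,Q)}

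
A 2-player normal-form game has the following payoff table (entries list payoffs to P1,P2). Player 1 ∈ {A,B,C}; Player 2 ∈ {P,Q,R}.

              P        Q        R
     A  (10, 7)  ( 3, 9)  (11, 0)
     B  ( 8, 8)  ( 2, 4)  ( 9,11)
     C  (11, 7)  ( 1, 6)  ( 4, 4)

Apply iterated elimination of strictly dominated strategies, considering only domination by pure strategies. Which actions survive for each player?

P1 drop B (A beats it: P:10>8 Q:3>2 R:11>9)
P2 drop R (P beats it: A:7>0 C:7>4)
P1→{A,C} P2→{P,Q}

Survivors P1:{A,C} P2:{P,Q}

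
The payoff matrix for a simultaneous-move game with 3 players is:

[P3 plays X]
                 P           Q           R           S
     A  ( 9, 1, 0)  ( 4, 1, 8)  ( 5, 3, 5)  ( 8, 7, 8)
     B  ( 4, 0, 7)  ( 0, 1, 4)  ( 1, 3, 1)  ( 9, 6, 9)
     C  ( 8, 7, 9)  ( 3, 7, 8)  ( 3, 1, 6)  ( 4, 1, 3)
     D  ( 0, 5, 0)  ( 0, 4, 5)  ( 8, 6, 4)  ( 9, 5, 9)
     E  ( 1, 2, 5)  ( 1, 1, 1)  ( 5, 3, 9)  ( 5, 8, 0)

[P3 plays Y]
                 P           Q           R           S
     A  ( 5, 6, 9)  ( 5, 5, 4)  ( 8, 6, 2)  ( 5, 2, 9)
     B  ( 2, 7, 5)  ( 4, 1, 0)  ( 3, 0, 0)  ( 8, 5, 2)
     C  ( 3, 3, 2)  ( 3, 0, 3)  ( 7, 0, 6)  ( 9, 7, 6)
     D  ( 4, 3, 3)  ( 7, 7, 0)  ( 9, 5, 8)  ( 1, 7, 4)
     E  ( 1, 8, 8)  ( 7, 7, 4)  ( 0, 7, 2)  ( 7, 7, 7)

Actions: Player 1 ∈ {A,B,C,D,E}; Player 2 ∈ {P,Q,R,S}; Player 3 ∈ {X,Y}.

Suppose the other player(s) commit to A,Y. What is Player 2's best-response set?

u_2(P vs A,Y) = 6
u_2(Q vs A,Y) = 5
u_2(R vs A,Y) = 6
u_2(S vs A,Y) = 2
max payoff 6 at {P,R}

argmax u_2 = {P,R}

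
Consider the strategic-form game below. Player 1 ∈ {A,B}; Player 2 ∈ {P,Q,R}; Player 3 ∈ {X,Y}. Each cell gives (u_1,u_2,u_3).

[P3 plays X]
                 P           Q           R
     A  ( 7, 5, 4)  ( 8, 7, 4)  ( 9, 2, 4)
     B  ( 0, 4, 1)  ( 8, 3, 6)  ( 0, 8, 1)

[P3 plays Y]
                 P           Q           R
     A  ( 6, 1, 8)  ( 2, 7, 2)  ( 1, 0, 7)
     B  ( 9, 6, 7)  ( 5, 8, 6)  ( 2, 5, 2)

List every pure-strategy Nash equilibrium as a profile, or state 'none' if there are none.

(A,P,X): not NE [P2→Q gives 7>5; P3→Y gives 8>4]
(A,P,Y): not NE [P1→B gives 9>6; P2→Q gives 7>1]
(A,Q,X): NE
(A,Q,Y): not NE [P1→B gives 5>2; P3→X gives 4>2]
(A,R,X): not NE [P2→Q gives 7>2; P3→Y gives 7>4]
(A,R,Y): not NE [P1→B gives 2>1; P2→Q gives 7>0]
(B,P,X): not NE [P1→A gives 7>0; P2→R gives 8>4; P3→Y gives 7>1]
(B,P,Y): not NE [P2→Q gives 8>6]
(B,Q,X): not NE [P2→R gives 8>3]
(B,Q,Y): NE
(B,R,X): not NE [P1→A gives 9>0; P3→Y gives 2>1]
(B,R,Y): not NE [P2→Q gives 8>5]

NE set: (A,Q,X), (B,Q,Y)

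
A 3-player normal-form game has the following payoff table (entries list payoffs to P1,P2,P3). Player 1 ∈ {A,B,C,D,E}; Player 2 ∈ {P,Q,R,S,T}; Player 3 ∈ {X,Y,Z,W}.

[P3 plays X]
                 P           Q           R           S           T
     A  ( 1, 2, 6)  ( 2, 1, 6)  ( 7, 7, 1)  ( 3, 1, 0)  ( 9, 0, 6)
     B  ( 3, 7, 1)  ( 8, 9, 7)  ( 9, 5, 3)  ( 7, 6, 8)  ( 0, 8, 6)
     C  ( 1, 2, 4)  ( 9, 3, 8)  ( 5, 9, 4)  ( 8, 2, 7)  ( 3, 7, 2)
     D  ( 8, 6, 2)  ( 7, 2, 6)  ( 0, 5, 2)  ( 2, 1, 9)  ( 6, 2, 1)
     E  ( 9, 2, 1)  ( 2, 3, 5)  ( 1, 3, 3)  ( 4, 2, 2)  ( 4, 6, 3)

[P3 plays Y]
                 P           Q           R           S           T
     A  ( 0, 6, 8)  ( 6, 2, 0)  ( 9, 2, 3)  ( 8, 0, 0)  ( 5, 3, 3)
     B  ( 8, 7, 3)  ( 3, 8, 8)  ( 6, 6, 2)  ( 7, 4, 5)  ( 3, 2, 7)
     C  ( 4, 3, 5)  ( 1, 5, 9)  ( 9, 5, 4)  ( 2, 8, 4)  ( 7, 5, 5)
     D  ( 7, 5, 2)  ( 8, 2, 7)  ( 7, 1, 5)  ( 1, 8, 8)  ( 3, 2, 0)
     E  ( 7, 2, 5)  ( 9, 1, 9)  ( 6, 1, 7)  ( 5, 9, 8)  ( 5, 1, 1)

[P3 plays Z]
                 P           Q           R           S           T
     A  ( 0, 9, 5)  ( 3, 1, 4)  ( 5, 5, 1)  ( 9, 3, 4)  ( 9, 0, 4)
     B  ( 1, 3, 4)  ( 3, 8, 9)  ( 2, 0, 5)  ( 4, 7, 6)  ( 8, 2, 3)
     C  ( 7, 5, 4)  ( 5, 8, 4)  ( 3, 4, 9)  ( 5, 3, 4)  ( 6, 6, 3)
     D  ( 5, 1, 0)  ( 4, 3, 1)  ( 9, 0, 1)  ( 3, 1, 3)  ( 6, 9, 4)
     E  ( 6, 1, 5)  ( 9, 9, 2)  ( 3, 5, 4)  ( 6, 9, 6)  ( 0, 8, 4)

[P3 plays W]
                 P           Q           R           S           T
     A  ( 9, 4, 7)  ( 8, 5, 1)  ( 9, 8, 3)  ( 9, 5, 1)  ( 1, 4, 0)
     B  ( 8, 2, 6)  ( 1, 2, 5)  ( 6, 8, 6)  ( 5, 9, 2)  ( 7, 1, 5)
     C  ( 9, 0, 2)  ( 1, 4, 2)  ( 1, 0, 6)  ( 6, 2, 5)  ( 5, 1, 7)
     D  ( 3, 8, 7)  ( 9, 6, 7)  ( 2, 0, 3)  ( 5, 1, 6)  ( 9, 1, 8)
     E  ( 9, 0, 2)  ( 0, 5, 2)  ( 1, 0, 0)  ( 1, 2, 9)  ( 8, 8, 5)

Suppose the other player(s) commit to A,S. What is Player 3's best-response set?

u_3(X vs A,S) = 0
u_3(Y vs A,S) = 0
u_3(Z vs A,S) = 4
u_3(W vs A,S) = 1
max payoff 4 at {Z}

argmax u_3 = {Z}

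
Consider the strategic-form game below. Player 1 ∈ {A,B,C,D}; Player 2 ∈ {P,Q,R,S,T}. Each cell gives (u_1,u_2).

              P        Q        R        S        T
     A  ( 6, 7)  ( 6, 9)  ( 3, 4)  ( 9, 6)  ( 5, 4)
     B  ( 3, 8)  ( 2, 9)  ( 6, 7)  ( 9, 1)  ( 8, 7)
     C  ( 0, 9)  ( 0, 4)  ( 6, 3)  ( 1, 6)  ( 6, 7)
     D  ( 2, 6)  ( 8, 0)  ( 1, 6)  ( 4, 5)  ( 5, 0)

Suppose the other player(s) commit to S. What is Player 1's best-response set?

u_1(A vs S) = 9
u_1(B vs S) = 9
u_1(C vs S) = 1
u_1(D vs S) = 4
max payoff 9 at {A,B}

BR_1 = {A,B}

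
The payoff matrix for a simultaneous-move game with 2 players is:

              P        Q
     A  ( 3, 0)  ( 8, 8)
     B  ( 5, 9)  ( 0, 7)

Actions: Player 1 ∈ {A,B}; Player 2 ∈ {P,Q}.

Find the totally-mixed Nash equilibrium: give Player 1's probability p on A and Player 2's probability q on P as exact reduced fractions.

P1 indiff ⇒ q·3+(1-q)·8 = q·5+(1-q)·0 ⇒ q(-2) = (1-q)(-8) ⇒ q = 4/5
P2 indiff ⇒ p·0+(1-p)·9 = p·8+(1-p)·7 ⇒ p(-8) = (1-p)(-2) ⇒ p = 1/5

P1 mixes 1/5 on A; P2 mixes 4/5 on P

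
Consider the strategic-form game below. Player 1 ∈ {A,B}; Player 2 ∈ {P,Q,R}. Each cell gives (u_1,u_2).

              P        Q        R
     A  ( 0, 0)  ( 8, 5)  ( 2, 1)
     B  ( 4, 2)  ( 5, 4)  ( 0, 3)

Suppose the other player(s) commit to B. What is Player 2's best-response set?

u_2(P vs B) = 2
u_2(Q vs B) = 4
u_2(R vs B) = 3
max payoff 4 at {Q}

argmax u_2 = {Q}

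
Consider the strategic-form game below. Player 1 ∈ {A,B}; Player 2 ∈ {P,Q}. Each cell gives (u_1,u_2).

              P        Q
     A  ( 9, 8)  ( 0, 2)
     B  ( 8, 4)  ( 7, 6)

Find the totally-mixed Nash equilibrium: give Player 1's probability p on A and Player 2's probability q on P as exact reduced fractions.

P1 indiff ⇒ q·9+(1-q)·0 = q·8+(1-q)·7 ⇒ q(1) = (1-q)(7) ⇒ q = 7/8
P2 indiff ⇒ p·8+(1-p)·4 = p·2+(1-p)·6 ⇒ p(6) = (1-p)(2) ⇒ p = 1/4

(p,q) = (1/4, 7/8)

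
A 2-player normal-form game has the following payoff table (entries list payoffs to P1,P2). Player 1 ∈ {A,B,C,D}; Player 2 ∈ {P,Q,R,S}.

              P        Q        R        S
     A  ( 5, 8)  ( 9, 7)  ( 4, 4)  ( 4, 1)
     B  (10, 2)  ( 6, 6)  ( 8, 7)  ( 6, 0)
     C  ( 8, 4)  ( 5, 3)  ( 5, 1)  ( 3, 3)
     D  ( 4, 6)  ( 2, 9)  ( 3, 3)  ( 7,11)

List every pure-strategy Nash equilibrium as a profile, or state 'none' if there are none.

NE set: (B,R), (D,S)

(A,P): not NE [P1→B gives 10>5]
(A,Q): not NE [P2→P gives 8>7]
(A,R): not NE [P1→B gives 8>4; P2→P gives 8>4]
(A,S): not NE [P1→D gives 7>4; P2→P gives 8>1]
(B,P): not NE [P2→R gives 7>2]
(B,Q): not NE [P1→A gives 9>6; P2→R gives 7>6]
(B,R): NE
(B,S): not NE [P1→D gives 7>6; P2→R gives 7>0]
(C,P): not NE [P1→B gives 10>8]
(C,Q): not NE [P1→A gives 9>5; P2→P gives 4>3]
(C,R): not NE [P1→B gives 8>5; P2→P gives 4>1]
(C,S): not NE [P1→D gives 7>3; P2→P gives 4>3]
(D,P): not NE [P1→B gives 10>4; P2→S gives 11>6]
(D,Q): not NE [P1→A gives 9>2; P2→S gives 11>9]
(D,R): not NE [P1→B gives 8>3; P2→S gives 11>3]
(D,S): NE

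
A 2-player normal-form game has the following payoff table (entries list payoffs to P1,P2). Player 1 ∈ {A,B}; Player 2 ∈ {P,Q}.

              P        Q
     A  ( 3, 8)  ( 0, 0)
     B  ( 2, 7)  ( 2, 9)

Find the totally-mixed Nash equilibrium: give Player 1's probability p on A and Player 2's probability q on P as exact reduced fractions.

P1 mixes 1/5 on A; P2 mixes 2/3 on P

P1 indiff ⇒ q·3+(1-q)·0 = q·2+(1-q)·2 ⇒ q(1) = (1-q)(2) ⇒ q = 2/3
P2 indiff ⇒ p·8+(1-p)·7 = p·0+(1-p)·9 ⇒ p(8) = (1-p)(2) ⇒ p = 1/5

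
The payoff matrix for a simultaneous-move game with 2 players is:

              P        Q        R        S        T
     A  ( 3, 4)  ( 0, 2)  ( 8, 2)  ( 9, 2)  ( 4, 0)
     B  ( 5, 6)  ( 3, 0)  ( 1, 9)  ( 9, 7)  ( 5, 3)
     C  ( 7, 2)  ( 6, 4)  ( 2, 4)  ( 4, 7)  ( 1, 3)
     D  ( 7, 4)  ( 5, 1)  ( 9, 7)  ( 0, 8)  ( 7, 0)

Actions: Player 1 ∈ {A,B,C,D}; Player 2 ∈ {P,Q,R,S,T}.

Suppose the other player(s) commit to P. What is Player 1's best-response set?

u_1(A vs P) = 3
u_1(B vs P) = 5
u_1(C vs P) = 7
u_1(D vs P) = 7
max payoff 7 at {C,D}

BR_1 = {C,D}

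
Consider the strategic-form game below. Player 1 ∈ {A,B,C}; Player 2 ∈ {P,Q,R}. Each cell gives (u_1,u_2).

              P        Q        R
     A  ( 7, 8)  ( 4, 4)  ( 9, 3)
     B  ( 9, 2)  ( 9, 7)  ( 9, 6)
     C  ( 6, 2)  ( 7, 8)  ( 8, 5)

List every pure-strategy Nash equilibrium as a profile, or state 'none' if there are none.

(A,P): not NE [P1→B gives 9>7]
(A,Q): not NE [P1→B gives 9>4; P2→P gives 8>4]
(A,R): not NE [P2→P gives 8>3]
(B,P): not NE [P2→Q gives 7>2]
(B,Q): NE
(B,R): not NE [P2→Q gives 7>6]
(C,P): not NE [P1→B gives 9>6; P2→Q gives 8>2]
(C,Q): not NE [P1→B gives 9>7]
(C,R): not NE [P1→B gives 9>8; P2→Q gives 8>5]

PSNE = {(B,Q)}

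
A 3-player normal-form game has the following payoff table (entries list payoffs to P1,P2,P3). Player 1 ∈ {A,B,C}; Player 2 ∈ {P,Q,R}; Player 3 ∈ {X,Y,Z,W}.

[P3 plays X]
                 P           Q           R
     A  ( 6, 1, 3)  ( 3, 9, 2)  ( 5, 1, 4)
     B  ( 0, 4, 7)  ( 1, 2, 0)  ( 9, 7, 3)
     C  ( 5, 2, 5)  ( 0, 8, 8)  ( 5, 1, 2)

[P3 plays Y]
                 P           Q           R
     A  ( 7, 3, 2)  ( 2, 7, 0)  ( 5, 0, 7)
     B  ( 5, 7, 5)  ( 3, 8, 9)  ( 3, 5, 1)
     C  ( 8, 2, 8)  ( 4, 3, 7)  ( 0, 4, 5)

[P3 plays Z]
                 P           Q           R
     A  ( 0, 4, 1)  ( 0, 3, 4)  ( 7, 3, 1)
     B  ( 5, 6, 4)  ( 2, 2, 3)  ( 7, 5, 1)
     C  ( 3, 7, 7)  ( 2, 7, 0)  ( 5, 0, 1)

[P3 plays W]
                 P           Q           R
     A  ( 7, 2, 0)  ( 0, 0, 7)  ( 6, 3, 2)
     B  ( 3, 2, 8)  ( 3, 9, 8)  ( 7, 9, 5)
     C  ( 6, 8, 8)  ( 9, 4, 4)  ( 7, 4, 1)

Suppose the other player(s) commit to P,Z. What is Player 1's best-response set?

u_1(A vs P,Z) = 0
u_1(B vs P,Z) = 5
u_1(C vs P,Z) = 3
max payoff 5 at {B}

BR_1 = {B}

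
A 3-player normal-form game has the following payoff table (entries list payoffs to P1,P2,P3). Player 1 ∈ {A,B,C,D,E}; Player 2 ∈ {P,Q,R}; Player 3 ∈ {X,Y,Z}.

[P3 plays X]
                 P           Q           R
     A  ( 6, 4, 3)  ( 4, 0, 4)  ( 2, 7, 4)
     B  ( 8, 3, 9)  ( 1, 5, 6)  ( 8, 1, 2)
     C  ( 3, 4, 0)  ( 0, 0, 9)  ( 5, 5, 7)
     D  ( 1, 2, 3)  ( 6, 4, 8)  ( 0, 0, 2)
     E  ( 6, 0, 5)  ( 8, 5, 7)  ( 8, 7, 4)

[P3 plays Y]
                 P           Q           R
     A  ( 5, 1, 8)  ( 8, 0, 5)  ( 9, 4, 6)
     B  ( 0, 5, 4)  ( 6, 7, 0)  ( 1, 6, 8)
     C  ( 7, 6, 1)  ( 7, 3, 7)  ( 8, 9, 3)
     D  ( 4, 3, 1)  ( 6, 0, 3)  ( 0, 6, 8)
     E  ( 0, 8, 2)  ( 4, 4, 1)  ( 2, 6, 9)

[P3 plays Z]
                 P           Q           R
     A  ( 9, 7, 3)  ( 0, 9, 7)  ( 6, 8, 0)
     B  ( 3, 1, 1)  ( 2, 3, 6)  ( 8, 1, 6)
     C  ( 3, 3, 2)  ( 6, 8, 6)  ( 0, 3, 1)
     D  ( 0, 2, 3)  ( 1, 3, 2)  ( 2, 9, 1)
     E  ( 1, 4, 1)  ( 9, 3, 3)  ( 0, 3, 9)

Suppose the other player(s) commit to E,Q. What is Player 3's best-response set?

u_3(X vs E,Q) = 7
u_3(Y vs E,Q) = 1
u_3(Z vs E,Q) = 3
max payoff 7 at {X}

argmax u_3 = {X}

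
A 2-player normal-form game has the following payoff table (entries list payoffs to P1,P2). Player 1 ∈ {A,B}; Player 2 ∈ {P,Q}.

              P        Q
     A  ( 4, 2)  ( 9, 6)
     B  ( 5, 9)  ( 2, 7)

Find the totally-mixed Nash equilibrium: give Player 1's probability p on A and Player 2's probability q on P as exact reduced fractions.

P1 mixes 1/3 on A; P2 mixes 7/8 on P

P1 indiff ⇒ q·4+(1-q)·9 = q·5+(1-q)·2 ⇒ q(-1) = (1-q)(-7) ⇒ q = 7/8
P2 indiff ⇒ p·2+(1-p)·9 = p·6+(1-p)·7 ⇒ p(-4) = (1-p)(-2) ⇒ p = 1/3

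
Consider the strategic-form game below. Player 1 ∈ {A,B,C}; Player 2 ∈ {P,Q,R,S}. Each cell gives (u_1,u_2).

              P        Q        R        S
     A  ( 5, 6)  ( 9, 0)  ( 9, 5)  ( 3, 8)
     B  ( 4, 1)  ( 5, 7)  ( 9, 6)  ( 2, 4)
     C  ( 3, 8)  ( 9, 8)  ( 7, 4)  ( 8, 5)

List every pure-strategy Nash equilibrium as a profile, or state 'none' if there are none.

PSNE = {(C,Q)}

(A,P): not NE [P2→S gives 8>6]
(A,Q): not NE [P2→S gives 8>0]
(A,R): not NE [P2→S gives 8>5]
(A,S): not NE [P1→C gives 8>3]
(B,P): not NE [P1→A gives 5>4; P2→Q gives 7>1]
(B,Q): not NE [P1→C gives 9>5]
(B,R): not NE [P2→Q gives 7>6]
(B,S): not NE [P1→C gives 8>2; P2→Q gives 7>4]
(C,P): not NE [P1→A gives 5>3]
(C,Q): NE
(C,R): not NE [P1→B gives 9>7; P2→Q gives 8>4]
(C,S): not NE [P2→Q gives 8>5]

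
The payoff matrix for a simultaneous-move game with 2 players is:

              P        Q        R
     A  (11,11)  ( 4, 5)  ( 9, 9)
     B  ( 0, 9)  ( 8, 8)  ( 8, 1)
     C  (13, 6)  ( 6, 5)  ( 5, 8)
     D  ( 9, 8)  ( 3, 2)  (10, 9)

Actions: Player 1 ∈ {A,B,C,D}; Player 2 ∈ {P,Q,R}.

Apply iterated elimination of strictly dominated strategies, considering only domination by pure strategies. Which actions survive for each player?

Remaining: P1:{A,C,D} P2:{P,R}

P2 drop Q (P beats it: A:11>5 B:9>8 C:6>5 D:8>2)
P1 drop B (A beats it: P:11>0 R:9>8)
P1→{A,C,D} P2→{P,R}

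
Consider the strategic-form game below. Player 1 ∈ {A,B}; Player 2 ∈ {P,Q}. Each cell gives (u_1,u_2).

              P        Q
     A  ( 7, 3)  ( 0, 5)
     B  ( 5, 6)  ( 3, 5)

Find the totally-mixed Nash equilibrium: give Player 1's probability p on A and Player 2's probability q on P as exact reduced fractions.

P1 mixes 1/3 on A; P2 mixes 3/5 on P

P1 indiff ⇒ q·7+(1-q)·0 = q·5+(1-q)·3 ⇒ q(2) = (1-q)(3) ⇒ q = 3/5
P2 indiff ⇒ p·3+(1-p)·6 = p·5+(1-p)·5 ⇒ p(-2) = (1-p)(-1) ⇒ p = 1/3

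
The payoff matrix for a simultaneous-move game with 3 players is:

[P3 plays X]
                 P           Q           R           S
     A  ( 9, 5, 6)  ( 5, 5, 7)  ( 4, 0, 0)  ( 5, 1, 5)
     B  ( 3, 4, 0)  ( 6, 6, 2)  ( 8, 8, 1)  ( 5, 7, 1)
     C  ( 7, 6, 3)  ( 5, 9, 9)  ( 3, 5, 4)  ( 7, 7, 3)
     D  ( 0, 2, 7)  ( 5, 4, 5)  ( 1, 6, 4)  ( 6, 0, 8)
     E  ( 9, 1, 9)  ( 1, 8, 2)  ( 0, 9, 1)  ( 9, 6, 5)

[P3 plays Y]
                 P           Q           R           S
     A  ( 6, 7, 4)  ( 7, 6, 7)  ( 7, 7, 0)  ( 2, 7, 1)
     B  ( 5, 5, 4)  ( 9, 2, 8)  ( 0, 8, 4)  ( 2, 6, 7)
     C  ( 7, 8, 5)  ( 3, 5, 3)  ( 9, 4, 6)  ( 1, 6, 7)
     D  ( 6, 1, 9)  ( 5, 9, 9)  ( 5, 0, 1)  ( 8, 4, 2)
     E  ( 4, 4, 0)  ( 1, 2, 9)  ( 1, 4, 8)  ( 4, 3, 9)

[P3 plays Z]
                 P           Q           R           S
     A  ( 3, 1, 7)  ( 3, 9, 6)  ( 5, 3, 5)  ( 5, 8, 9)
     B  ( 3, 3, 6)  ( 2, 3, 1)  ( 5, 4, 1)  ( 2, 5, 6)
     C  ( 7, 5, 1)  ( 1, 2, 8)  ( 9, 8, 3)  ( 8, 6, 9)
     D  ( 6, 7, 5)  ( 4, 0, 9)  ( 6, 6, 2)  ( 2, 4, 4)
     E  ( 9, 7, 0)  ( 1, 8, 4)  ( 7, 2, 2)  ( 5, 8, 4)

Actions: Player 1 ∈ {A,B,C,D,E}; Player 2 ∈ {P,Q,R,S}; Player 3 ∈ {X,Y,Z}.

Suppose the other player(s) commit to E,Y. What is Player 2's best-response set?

argmax u_2 = {P,R}

u_2(P vs E,Y) = 4
u_2(Q vs E,Y) = 2
u_2(R vs E,Y) = 4
u_2(S vs E,Y) = 3
max payoff 4 at {P,R}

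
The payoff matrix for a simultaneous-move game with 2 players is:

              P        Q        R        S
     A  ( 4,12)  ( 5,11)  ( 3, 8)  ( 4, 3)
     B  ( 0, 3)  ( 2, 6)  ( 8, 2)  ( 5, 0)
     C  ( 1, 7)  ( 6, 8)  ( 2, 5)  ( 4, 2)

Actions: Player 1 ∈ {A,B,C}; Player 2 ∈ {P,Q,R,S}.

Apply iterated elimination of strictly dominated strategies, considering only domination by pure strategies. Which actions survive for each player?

Remaining: P1:{A,C} P2:{P,Q}

P2 drop R (P beats it: A:12>8 B:3>2 C:7>5)
P2 drop S (P beats it: A:12>3 B:3>0 C:7>2)
P1 drop B (A beats it: P:4>0 Q:5>2)
P1→{A,C} P2→{P,Q}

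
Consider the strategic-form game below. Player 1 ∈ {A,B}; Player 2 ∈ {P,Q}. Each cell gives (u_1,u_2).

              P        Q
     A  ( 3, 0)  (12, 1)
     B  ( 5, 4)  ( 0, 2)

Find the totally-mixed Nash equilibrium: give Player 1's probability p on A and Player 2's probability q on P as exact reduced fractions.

(p,q) = (2/3, 6/7)

P1 indiff ⇒ q·3+(1-q)·12 = q·5+(1-q)·0 ⇒ q(-2) = (1-q)(-12) ⇒ q = 6/7
P2 indiff ⇒ p·0+(1-p)·4 = p·1+(1-p)·2 ⇒ p(-1) = (1-p)(-2) ⇒ p = 2/3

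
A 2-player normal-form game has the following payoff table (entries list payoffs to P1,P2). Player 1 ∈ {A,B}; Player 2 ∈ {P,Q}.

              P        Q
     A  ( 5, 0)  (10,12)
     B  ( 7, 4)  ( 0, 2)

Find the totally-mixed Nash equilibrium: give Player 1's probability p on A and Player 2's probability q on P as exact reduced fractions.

P1 mixes 1/7 on A; P2 mixes 5/6 on P

P1 indiff ⇒ q·5+(1-q)·10 = q·7+(1-q)·0 ⇒ q(-2) = (1-q)(-10) ⇒ q = 5/6
P2 indiff ⇒ p·0+(1-p)·4 = p·12+(1-p)·2 ⇒ p(-12) = (1-p)(-2) ⇒ p = 1/7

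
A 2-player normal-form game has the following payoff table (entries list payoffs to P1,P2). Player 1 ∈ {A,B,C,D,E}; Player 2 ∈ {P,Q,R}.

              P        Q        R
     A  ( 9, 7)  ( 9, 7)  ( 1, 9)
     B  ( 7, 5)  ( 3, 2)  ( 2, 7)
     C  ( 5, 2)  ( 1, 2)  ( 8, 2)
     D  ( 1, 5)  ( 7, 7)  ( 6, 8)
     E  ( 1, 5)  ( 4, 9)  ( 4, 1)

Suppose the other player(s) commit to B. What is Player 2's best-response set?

u_2(P vs B) = 5
u_2(Q vs B) = 2
u_2(R vs B) = 7
max payoff 7 at {R}

argmax u_2 = {R}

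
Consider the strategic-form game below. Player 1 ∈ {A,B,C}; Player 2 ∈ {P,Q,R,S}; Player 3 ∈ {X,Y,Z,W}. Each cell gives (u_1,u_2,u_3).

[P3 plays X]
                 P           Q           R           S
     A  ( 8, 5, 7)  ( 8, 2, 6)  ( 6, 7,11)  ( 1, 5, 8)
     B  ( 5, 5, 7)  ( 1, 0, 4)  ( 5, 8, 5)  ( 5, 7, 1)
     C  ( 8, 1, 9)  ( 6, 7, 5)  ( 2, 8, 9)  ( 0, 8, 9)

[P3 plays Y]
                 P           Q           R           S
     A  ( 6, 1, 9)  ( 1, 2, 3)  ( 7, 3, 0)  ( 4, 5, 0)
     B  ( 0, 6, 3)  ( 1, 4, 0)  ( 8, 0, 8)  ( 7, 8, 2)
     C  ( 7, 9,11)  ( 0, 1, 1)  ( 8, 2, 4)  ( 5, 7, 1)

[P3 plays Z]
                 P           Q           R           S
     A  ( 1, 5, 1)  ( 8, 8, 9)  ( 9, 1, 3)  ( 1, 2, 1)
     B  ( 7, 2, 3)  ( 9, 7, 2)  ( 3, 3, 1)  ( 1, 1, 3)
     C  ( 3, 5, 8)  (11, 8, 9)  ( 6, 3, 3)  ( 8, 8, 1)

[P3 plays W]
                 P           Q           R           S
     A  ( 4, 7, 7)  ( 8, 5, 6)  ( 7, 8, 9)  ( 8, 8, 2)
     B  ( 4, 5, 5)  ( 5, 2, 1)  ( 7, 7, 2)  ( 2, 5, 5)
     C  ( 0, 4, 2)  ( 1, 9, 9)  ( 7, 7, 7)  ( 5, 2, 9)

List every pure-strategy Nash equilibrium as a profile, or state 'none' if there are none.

NE set: (A,R,X), (C,P,Y), (C,Q,Z)

(A,P,X): not NE [P2→R gives 7>5; P3→Y gives 9>7]
(A,P,Y): not NE [P1→C gives 7>6; P2→S gives 5>1]
(A,P,Z): not NE [P1→B gives 7>1; P2→Q gives 8>5; P3→Y gives 9>1]
(A,P,W): not NE [P2→S gives 8>7; P3→Y gives 9>7]
(A,Q,X): not NE [P2→R gives 7>2; P3→Z gives 9>6]
(A,Q,Y): not NE [P2→S gives 5>2; P3→Z gives 9>3]
(A,Q,Z): not NE [P1→C gives 11>8]
(A,Q,W): not NE [P2→S gives 8>5; P3→Z gives 9>6]
(A,R,X): NE
(A,R,Y): not NE [P1→C gives 8>7; P2→S gives 5>3; P3→X gives 11>0]
(A,R,Z): not NE [P2→Q gives 8>1; P3→X gives 11>3]
(A,R,W): not NE [P3→X gives 11>9]
(A,S,X): not NE [P1→B gives 5>1; P2→R gives 7>5]
(A,S,Y): not NE [P1→B gives 7>4; P3→X gives 8>0]
(A,S,Z): not NE [P1→C gives 8>1; P2→Q gives 8>2; P3→X gives 8>1]
(A,S,W): not NE [P3→X gives 8>2]
(B,P,X): not NE [P1→C gives 8>5; P2→R gives 8>5]
(B,P,Y): not NE [P1→C gives 7>0; P2→S gives 8>6; P3→X gives 7>3]
(B,P,Z): not NE [P2→Q gives 7>2; P3→X gives 7>3]
(B,P,W): not NE [P2→R gives 7>5; P3→X gives 7>5]
(B,Q,X): not NE [P1→A gives 8>1; P2→R gives 8>0]
(B,Q,Y): not NE [P2→S gives 8>4; P3→X gives 4>0]
(B,Q,Z): not NE [P1→C gives 11>9; P3→X gives 4>2]
(B,Q,W): not NE [P1→A gives 8>5; P2→R gives 7>2; P3→X gives 4>1]
(B,R,X): not NE [P1→A gives 6>5; P3→Y gives 8>5]
(B,R,Y): not NE [P2→S gives 8>0]
(B,R,Z): not NE [P1→A gives 9>3; P2→Q gives 7>3; P3→Y gives 8>1]
(B,R,W): not NE [P3→Y gives 8>2]
(B,S,X): not NE [P2→R gives 8>7; P3→W gives 5>1]
(B,S,Y): not NE [P3→W gives 5>2]
(B,S,Z): not NE [P1→C gives 8>1; P2→Q gives 7>1; P3→W gives 5>3]
(B,S,W): not NE [P1→A gives 8>2; P2→R gives 7>5]
(C,P,X): not NE [P2→S gives 8>1; P3→Y gives 11>9]
(C,P,Y): NE
(C,P,Z): not NE [P1→B gives 7>3; P2→S gives 8>5; P3→Y gives 11>8]
(C,P,W): not NE [P1→B gives 4>0; P2→Q gives 9>4; P3→Y gives 11>2]
(C,Q,X): not NE [P1→A gives 8>6; P2→S gives 8>7; P3→W gives 9>5]
(C,Q,Y): not NE [P1→B gives 1>0; P2→P gives 9>1; P3→W gives 9>1]
(C,Q,Z): NE
(C,Q,W): not NE [P1→A gives 8>1]
(C,R,X): not NE [P1→A gives 6>2]
(C,R,Y): not NE [P2→P gives 9>2; P3→X gives 9>4]
(C,R,Z): not NE [P1→A gives 9>6; P2→S gives 8>3; P3→X gives 9>3]
(C,R,W): not NE [P2→Q gives 9>7; P3→X gives 9>7]
(C,S,X): not NE [P1→B gives 5>0]
(C,S,Y): not NE [P1→B gives 7>5; P2→P gives 9>7; P3→W gives 9>1]
(C,S,Z): not NE [P3→W gives 9>1]
(C,S,W): not NE [P1→A gives 8>5; P2→Q gives 9>2]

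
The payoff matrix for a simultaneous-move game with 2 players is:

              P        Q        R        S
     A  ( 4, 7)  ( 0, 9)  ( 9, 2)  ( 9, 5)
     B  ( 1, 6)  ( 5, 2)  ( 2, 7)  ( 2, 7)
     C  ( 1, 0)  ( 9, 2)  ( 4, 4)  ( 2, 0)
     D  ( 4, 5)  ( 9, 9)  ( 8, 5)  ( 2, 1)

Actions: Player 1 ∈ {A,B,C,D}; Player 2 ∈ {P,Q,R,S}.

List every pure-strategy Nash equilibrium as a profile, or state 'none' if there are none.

PSNE = {(D,Q)}

(A,P): not NE [P2→Q gives 9>7]
(A,Q): not NE [P1→D gives 9>0]
(A,R): not NE [P2→Q gives 9>2]
(A,S): not NE [P2→Q gives 9>5]
(B,P): not NE [P1→D gives 4>1; P2→S gives 7>6]
(B,Q): not NE [P1→D gives 9>5; P2→S gives 7>2]
(B,R): not NE [P1→A gives 9>2]
(B,S): not NE [P1→A gives 9>2]
(C,P): not NE [P1→D gives 4>1; P2→R gives 4>0]
(C,Q): not NE [P2→R gives 4>2]
(C,R): not NE [P1→A gives 9>4]
(C,S): not NE [P1→A gives 9>2; P2→R gives 4>0]
(D,P): not NE [P2→Q gives 9>5]
(D,Q): NE
(D,R): not NE [P1→A gives 9>8; P2→Q gives 9>5]
(D,S): not NE [P1→A gives 9>2; P2→Q gives 9>1]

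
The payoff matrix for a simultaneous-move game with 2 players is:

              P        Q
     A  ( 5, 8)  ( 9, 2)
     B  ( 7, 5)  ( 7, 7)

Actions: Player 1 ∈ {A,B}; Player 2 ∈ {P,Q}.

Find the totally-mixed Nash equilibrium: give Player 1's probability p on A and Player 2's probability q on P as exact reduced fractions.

P1 indiff ⇒ q·5+(1-q)·9 = q·7+(1-q)·7 ⇒ q(-2) = (1-q)(-2) ⇒ q = 1/2
P2 indiff ⇒ p·8+(1-p)·5 = p·2+(1-p)·7 ⇒ p(6) = (1-p)(2) ⇒ p = 1/4

P1 mixes 1/4 on A; P2 mixes 1/2 on P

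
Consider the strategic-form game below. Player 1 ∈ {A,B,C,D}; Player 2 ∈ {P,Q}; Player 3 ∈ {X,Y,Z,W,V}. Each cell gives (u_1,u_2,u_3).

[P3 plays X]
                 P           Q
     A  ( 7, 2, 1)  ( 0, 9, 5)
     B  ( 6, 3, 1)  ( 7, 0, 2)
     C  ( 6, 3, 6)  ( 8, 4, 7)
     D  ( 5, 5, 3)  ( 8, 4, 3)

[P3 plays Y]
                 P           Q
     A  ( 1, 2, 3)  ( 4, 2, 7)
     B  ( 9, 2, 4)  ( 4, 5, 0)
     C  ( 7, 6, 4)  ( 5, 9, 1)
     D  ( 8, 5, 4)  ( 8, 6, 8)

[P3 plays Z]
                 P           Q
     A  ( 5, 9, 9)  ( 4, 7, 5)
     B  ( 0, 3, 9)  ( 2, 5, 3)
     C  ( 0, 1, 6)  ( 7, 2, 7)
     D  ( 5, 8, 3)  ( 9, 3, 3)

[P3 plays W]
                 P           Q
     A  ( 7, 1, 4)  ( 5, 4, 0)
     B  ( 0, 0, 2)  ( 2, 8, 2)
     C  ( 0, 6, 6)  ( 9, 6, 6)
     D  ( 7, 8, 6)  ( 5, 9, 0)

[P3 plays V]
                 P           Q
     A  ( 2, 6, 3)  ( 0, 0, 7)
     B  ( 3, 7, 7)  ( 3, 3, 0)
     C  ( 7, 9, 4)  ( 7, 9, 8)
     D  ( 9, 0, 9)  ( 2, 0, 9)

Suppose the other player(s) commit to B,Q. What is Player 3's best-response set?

BR_3 = {Z}

u_3(X vs B,Q) = 2
u_3(Y vs B,Q) = 0
u_3(Z vs B,Q) = 3
u_3(W vs B,Q) = 2
u_3(V vs B,Q) = 0
max payoff 3 at {Z}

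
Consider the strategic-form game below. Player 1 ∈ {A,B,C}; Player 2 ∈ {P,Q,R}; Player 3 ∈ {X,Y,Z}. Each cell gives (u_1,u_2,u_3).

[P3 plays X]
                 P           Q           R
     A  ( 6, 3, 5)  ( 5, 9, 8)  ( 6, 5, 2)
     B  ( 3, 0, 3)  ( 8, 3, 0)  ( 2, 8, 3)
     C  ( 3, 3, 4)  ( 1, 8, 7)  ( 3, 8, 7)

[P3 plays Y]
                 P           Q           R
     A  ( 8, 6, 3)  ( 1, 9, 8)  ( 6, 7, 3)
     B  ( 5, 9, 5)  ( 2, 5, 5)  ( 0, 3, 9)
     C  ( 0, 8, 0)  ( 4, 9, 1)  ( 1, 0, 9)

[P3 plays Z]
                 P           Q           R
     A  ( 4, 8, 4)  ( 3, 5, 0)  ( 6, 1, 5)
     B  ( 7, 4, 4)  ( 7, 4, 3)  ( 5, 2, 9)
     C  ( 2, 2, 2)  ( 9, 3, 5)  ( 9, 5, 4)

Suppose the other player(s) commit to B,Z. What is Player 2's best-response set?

P2 best: {P,Q}

u_2(P vs B,Z) = 4
u_2(Q vs B,Z) = 4
u_2(R vs B,Z) = 2
max payoff 4 at {P,Q}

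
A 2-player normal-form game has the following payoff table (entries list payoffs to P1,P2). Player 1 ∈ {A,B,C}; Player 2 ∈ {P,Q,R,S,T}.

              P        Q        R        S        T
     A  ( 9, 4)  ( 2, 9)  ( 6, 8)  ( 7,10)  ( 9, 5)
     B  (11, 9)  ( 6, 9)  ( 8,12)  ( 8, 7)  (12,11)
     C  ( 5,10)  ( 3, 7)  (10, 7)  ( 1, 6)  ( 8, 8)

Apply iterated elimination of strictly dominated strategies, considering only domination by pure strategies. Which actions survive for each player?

IESDS → P1:{B,C} P2:{P,R,T}

P1 drop A (B beats it: P:11>9 Q:6>2 R:8>6 S:8>7 T:12>9)
P2 drop Q (T beats it: B:11>9 C:8>7)
P2 drop S (P beats it: B:9>7 C:10>6)
P1→{B,C} P2→{P,R,T}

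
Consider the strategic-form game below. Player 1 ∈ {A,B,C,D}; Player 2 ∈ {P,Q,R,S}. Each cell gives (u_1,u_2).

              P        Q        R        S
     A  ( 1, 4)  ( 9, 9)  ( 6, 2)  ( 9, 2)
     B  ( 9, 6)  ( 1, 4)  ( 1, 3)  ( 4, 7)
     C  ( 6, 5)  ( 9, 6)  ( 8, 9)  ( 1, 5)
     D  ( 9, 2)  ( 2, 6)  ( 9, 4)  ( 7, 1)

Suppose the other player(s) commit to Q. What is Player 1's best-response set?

argmax u_1 = {A,C}

u_1(A vs Q) = 9
u_1(B vs Q) = 1
u_1(C vs Q) = 9
u_1(D vs Q) = 2
max payoff 9 at {A,C}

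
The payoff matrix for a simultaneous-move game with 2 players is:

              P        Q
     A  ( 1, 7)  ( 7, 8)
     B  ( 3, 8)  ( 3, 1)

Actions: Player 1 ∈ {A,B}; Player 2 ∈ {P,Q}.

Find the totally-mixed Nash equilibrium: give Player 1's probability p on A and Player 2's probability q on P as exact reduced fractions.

(p,q) = (7/8, 2/3)

P1 indiff ⇒ q·1+(1-q)·7 = q·3+(1-q)·3 ⇒ q(-2) = (1-q)(-4) ⇒ q = 2/3
P2 indiff ⇒ p·7+(1-p)·8 = p·8+(1-p)·1 ⇒ p(-1) = (1-p)(-7) ⇒ p = 7/8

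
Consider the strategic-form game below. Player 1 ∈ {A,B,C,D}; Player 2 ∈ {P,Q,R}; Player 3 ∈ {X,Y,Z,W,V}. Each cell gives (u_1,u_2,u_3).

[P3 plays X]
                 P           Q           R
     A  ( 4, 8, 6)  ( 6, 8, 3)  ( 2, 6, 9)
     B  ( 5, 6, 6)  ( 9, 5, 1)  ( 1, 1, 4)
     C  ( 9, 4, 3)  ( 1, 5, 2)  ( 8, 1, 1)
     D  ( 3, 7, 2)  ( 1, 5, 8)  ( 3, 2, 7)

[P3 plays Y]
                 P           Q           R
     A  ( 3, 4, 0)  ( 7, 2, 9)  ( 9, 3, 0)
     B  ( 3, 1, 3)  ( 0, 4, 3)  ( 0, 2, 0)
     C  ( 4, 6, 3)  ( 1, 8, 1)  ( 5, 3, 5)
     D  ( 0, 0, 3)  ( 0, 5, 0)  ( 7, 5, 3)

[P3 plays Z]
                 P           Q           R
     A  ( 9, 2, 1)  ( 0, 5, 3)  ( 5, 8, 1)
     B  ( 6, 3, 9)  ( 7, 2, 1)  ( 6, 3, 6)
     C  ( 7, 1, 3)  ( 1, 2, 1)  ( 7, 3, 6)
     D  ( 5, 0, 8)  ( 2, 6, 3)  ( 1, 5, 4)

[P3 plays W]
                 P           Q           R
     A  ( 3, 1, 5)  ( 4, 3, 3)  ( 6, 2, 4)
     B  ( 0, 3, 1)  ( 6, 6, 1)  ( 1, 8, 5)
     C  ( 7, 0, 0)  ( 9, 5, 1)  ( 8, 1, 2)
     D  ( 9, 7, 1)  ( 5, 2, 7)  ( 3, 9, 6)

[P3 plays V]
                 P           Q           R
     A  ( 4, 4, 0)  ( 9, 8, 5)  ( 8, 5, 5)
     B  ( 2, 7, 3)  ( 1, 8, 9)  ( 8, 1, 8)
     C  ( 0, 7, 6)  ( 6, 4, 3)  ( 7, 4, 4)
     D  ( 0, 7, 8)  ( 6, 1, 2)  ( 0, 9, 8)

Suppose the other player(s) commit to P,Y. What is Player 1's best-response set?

argmax u_1 = {C}

u_1(A vs P,Y) = 3
u_1(B vs P,Y) = 3
u_1(C vs P,Y) = 4
u_1(D vs P,Y) = 0
max payoff 4 at {C}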